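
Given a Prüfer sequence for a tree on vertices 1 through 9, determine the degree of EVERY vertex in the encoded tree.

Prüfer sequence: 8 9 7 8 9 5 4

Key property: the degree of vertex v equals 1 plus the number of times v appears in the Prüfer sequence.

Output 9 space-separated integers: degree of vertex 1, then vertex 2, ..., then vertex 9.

Answer: 1 1 1 2 2 1 2 3 3

Derivation:
p_1 = 8: count[8] becomes 1
p_2 = 9: count[9] becomes 1
p_3 = 7: count[7] becomes 1
p_4 = 8: count[8] becomes 2
p_5 = 9: count[9] becomes 2
p_6 = 5: count[5] becomes 1
p_7 = 4: count[4] becomes 1
Degrees (1 + count): deg[1]=1+0=1, deg[2]=1+0=1, deg[3]=1+0=1, deg[4]=1+1=2, deg[5]=1+1=2, deg[6]=1+0=1, deg[7]=1+1=2, deg[8]=1+2=3, deg[9]=1+2=3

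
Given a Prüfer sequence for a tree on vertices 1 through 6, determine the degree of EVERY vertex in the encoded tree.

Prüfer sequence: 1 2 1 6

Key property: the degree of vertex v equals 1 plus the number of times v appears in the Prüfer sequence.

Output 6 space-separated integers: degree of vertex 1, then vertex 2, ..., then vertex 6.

p_1 = 1: count[1] becomes 1
p_2 = 2: count[2] becomes 1
p_3 = 1: count[1] becomes 2
p_4 = 6: count[6] becomes 1
Degrees (1 + count): deg[1]=1+2=3, deg[2]=1+1=2, deg[3]=1+0=1, deg[4]=1+0=1, deg[5]=1+0=1, deg[6]=1+1=2

Answer: 3 2 1 1 1 2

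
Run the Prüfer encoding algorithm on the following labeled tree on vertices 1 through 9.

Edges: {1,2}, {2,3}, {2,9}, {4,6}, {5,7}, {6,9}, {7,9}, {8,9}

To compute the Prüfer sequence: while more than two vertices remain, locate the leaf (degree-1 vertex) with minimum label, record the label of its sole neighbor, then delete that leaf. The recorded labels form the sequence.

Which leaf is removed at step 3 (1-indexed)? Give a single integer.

Answer: 2

Derivation:
Step 1: current leaves = {1,3,4,5,8}. Remove leaf 1 (neighbor: 2).
Step 2: current leaves = {3,4,5,8}. Remove leaf 3 (neighbor: 2).
Step 3: current leaves = {2,4,5,8}. Remove leaf 2 (neighbor: 9).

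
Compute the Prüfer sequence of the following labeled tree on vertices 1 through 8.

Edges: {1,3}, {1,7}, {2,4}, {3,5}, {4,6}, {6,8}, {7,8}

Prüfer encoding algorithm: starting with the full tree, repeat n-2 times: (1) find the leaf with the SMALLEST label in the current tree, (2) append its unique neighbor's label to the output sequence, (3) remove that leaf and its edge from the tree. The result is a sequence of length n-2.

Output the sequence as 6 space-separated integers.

Answer: 4 6 3 1 7 8

Derivation:
Step 1: leaves = {2,5}. Remove smallest leaf 2, emit neighbor 4.
Step 2: leaves = {4,5}. Remove smallest leaf 4, emit neighbor 6.
Step 3: leaves = {5,6}. Remove smallest leaf 5, emit neighbor 3.
Step 4: leaves = {3,6}. Remove smallest leaf 3, emit neighbor 1.
Step 5: leaves = {1,6}. Remove smallest leaf 1, emit neighbor 7.
Step 6: leaves = {6,7}. Remove smallest leaf 6, emit neighbor 8.
Done: 2 vertices remain (7, 8). Sequence = [4 6 3 1 7 8]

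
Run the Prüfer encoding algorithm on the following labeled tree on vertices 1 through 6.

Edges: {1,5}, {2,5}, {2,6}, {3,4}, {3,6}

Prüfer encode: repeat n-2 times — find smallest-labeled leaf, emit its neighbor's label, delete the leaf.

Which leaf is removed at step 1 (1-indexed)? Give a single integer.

Answer: 1

Derivation:
Step 1: current leaves = {1,4}. Remove leaf 1 (neighbor: 5).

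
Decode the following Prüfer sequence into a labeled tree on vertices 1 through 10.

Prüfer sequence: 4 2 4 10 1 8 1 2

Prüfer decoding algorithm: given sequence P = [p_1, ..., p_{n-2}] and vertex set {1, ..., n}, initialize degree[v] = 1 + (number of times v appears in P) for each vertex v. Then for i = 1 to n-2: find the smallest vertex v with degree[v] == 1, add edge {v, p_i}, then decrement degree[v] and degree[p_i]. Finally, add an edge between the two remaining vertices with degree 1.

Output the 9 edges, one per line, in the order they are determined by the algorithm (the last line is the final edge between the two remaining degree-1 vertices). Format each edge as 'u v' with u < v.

Answer: 3 4
2 5
4 6
4 10
1 7
8 9
1 8
1 2
2 10

Derivation:
Initial degrees: {1:3, 2:3, 3:1, 4:3, 5:1, 6:1, 7:1, 8:2, 9:1, 10:2}
Step 1: smallest deg-1 vertex = 3, p_1 = 4. Add edge {3,4}. Now deg[3]=0, deg[4]=2.
Step 2: smallest deg-1 vertex = 5, p_2 = 2. Add edge {2,5}. Now deg[5]=0, deg[2]=2.
Step 3: smallest deg-1 vertex = 6, p_3 = 4. Add edge {4,6}. Now deg[6]=0, deg[4]=1.
Step 4: smallest deg-1 vertex = 4, p_4 = 10. Add edge {4,10}. Now deg[4]=0, deg[10]=1.
Step 5: smallest deg-1 vertex = 7, p_5 = 1. Add edge {1,7}. Now deg[7]=0, deg[1]=2.
Step 6: smallest deg-1 vertex = 9, p_6 = 8. Add edge {8,9}. Now deg[9]=0, deg[8]=1.
Step 7: smallest deg-1 vertex = 8, p_7 = 1. Add edge {1,8}. Now deg[8]=0, deg[1]=1.
Step 8: smallest deg-1 vertex = 1, p_8 = 2. Add edge {1,2}. Now deg[1]=0, deg[2]=1.
Final: two remaining deg-1 vertices are 2, 10. Add edge {2,10}.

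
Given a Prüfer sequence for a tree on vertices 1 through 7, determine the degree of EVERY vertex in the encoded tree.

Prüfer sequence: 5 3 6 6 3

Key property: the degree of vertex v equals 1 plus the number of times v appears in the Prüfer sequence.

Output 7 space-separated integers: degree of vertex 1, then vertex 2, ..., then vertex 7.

p_1 = 5: count[5] becomes 1
p_2 = 3: count[3] becomes 1
p_3 = 6: count[6] becomes 1
p_4 = 6: count[6] becomes 2
p_5 = 3: count[3] becomes 2
Degrees (1 + count): deg[1]=1+0=1, deg[2]=1+0=1, deg[3]=1+2=3, deg[4]=1+0=1, deg[5]=1+1=2, deg[6]=1+2=3, deg[7]=1+0=1

Answer: 1 1 3 1 2 3 1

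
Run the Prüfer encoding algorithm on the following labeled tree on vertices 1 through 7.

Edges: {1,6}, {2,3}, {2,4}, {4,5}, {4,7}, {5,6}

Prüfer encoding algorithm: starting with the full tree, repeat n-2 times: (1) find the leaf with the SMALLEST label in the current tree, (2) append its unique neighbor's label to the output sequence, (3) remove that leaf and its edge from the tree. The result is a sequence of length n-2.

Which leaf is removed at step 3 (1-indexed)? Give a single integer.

Answer: 2

Derivation:
Step 1: current leaves = {1,3,7}. Remove leaf 1 (neighbor: 6).
Step 2: current leaves = {3,6,7}. Remove leaf 3 (neighbor: 2).
Step 3: current leaves = {2,6,7}. Remove leaf 2 (neighbor: 4).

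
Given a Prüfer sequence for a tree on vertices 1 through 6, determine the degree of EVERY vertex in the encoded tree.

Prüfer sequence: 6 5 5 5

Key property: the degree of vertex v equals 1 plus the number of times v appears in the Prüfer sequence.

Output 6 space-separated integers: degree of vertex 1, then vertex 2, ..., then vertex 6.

Answer: 1 1 1 1 4 2

Derivation:
p_1 = 6: count[6] becomes 1
p_2 = 5: count[5] becomes 1
p_3 = 5: count[5] becomes 2
p_4 = 5: count[5] becomes 3
Degrees (1 + count): deg[1]=1+0=1, deg[2]=1+0=1, deg[3]=1+0=1, deg[4]=1+0=1, deg[5]=1+3=4, deg[6]=1+1=2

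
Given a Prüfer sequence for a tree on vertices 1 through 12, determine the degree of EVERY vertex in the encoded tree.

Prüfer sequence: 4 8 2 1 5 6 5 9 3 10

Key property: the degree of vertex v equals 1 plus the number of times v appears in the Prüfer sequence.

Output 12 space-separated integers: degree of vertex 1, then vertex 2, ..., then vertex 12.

p_1 = 4: count[4] becomes 1
p_2 = 8: count[8] becomes 1
p_3 = 2: count[2] becomes 1
p_4 = 1: count[1] becomes 1
p_5 = 5: count[5] becomes 1
p_6 = 6: count[6] becomes 1
p_7 = 5: count[5] becomes 2
p_8 = 9: count[9] becomes 1
p_9 = 3: count[3] becomes 1
p_10 = 10: count[10] becomes 1
Degrees (1 + count): deg[1]=1+1=2, deg[2]=1+1=2, deg[3]=1+1=2, deg[4]=1+1=2, deg[5]=1+2=3, deg[6]=1+1=2, deg[7]=1+0=1, deg[8]=1+1=2, deg[9]=1+1=2, deg[10]=1+1=2, deg[11]=1+0=1, deg[12]=1+0=1

Answer: 2 2 2 2 3 2 1 2 2 2 1 1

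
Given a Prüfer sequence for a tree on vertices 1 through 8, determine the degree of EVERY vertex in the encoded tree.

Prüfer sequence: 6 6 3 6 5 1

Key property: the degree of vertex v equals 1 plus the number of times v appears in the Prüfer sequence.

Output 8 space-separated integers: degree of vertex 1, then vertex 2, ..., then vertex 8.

Answer: 2 1 2 1 2 4 1 1

Derivation:
p_1 = 6: count[6] becomes 1
p_2 = 6: count[6] becomes 2
p_3 = 3: count[3] becomes 1
p_4 = 6: count[6] becomes 3
p_5 = 5: count[5] becomes 1
p_6 = 1: count[1] becomes 1
Degrees (1 + count): deg[1]=1+1=2, deg[2]=1+0=1, deg[3]=1+1=2, deg[4]=1+0=1, deg[5]=1+1=2, deg[6]=1+3=4, deg[7]=1+0=1, deg[8]=1+0=1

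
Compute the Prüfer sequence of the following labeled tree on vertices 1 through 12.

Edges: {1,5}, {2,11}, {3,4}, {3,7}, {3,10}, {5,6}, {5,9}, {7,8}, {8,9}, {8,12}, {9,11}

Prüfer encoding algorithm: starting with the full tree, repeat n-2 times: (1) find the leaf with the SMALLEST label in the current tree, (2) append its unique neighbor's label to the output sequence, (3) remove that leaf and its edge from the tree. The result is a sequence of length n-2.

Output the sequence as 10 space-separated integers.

Step 1: leaves = {1,2,4,6,10,12}. Remove smallest leaf 1, emit neighbor 5.
Step 2: leaves = {2,4,6,10,12}. Remove smallest leaf 2, emit neighbor 11.
Step 3: leaves = {4,6,10,11,12}. Remove smallest leaf 4, emit neighbor 3.
Step 4: leaves = {6,10,11,12}. Remove smallest leaf 6, emit neighbor 5.
Step 5: leaves = {5,10,11,12}. Remove smallest leaf 5, emit neighbor 9.
Step 6: leaves = {10,11,12}. Remove smallest leaf 10, emit neighbor 3.
Step 7: leaves = {3,11,12}. Remove smallest leaf 3, emit neighbor 7.
Step 8: leaves = {7,11,12}. Remove smallest leaf 7, emit neighbor 8.
Step 9: leaves = {11,12}. Remove smallest leaf 11, emit neighbor 9.
Step 10: leaves = {9,12}. Remove smallest leaf 9, emit neighbor 8.
Done: 2 vertices remain (8, 12). Sequence = [5 11 3 5 9 3 7 8 9 8]

Answer: 5 11 3 5 9 3 7 8 9 8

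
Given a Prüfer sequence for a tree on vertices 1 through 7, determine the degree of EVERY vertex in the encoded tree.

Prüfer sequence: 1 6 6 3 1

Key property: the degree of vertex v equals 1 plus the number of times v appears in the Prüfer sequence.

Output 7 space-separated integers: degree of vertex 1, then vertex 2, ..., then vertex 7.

Answer: 3 1 2 1 1 3 1

Derivation:
p_1 = 1: count[1] becomes 1
p_2 = 6: count[6] becomes 1
p_3 = 6: count[6] becomes 2
p_4 = 3: count[3] becomes 1
p_5 = 1: count[1] becomes 2
Degrees (1 + count): deg[1]=1+2=3, deg[2]=1+0=1, deg[3]=1+1=2, deg[4]=1+0=1, deg[5]=1+0=1, deg[6]=1+2=3, deg[7]=1+0=1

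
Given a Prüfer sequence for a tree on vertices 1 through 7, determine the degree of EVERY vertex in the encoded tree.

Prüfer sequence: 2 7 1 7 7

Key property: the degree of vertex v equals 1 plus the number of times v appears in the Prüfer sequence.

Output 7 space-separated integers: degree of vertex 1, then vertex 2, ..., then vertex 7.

Answer: 2 2 1 1 1 1 4

Derivation:
p_1 = 2: count[2] becomes 1
p_2 = 7: count[7] becomes 1
p_3 = 1: count[1] becomes 1
p_4 = 7: count[7] becomes 2
p_5 = 7: count[7] becomes 3
Degrees (1 + count): deg[1]=1+1=2, deg[2]=1+1=2, deg[3]=1+0=1, deg[4]=1+0=1, deg[5]=1+0=1, deg[6]=1+0=1, deg[7]=1+3=4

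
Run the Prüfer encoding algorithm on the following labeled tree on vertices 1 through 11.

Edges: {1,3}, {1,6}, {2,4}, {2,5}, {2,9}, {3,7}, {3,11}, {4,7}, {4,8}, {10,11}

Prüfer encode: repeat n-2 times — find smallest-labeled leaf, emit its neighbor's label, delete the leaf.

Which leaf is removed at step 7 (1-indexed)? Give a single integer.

Answer: 4

Derivation:
Step 1: current leaves = {5,6,8,9,10}. Remove leaf 5 (neighbor: 2).
Step 2: current leaves = {6,8,9,10}. Remove leaf 6 (neighbor: 1).
Step 3: current leaves = {1,8,9,10}. Remove leaf 1 (neighbor: 3).
Step 4: current leaves = {8,9,10}. Remove leaf 8 (neighbor: 4).
Step 5: current leaves = {9,10}. Remove leaf 9 (neighbor: 2).
Step 6: current leaves = {2,10}. Remove leaf 2 (neighbor: 4).
Step 7: current leaves = {4,10}. Remove leaf 4 (neighbor: 7).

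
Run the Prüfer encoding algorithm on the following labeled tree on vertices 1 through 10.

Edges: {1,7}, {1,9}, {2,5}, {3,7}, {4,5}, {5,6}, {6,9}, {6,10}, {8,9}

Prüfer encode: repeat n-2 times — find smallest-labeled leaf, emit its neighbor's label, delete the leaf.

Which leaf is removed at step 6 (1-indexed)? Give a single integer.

Step 1: current leaves = {2,3,4,8,10}. Remove leaf 2 (neighbor: 5).
Step 2: current leaves = {3,4,8,10}. Remove leaf 3 (neighbor: 7).
Step 3: current leaves = {4,7,8,10}. Remove leaf 4 (neighbor: 5).
Step 4: current leaves = {5,7,8,10}. Remove leaf 5 (neighbor: 6).
Step 5: current leaves = {7,8,10}. Remove leaf 7 (neighbor: 1).
Step 6: current leaves = {1,8,10}. Remove leaf 1 (neighbor: 9).

Answer: 1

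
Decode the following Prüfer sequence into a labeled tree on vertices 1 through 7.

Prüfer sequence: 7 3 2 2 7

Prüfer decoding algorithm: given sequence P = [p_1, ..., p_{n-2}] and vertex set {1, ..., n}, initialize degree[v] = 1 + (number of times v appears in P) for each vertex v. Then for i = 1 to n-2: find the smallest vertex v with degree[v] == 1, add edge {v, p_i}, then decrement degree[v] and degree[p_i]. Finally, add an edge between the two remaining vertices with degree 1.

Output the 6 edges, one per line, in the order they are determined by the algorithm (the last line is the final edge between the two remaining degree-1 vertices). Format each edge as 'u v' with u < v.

Answer: 1 7
3 4
2 3
2 5
2 7
6 7

Derivation:
Initial degrees: {1:1, 2:3, 3:2, 4:1, 5:1, 6:1, 7:3}
Step 1: smallest deg-1 vertex = 1, p_1 = 7. Add edge {1,7}. Now deg[1]=0, deg[7]=2.
Step 2: smallest deg-1 vertex = 4, p_2 = 3. Add edge {3,4}. Now deg[4]=0, deg[3]=1.
Step 3: smallest deg-1 vertex = 3, p_3 = 2. Add edge {2,3}. Now deg[3]=0, deg[2]=2.
Step 4: smallest deg-1 vertex = 5, p_4 = 2. Add edge {2,5}. Now deg[5]=0, deg[2]=1.
Step 5: smallest deg-1 vertex = 2, p_5 = 7. Add edge {2,7}. Now deg[2]=0, deg[7]=1.
Final: two remaining deg-1 vertices are 6, 7. Add edge {6,7}.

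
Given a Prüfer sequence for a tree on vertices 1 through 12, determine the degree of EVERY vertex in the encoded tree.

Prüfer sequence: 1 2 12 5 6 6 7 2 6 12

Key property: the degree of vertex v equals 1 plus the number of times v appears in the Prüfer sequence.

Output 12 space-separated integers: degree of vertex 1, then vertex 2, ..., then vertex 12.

Answer: 2 3 1 1 2 4 2 1 1 1 1 3

Derivation:
p_1 = 1: count[1] becomes 1
p_2 = 2: count[2] becomes 1
p_3 = 12: count[12] becomes 1
p_4 = 5: count[5] becomes 1
p_5 = 6: count[6] becomes 1
p_6 = 6: count[6] becomes 2
p_7 = 7: count[7] becomes 1
p_8 = 2: count[2] becomes 2
p_9 = 6: count[6] becomes 3
p_10 = 12: count[12] becomes 2
Degrees (1 + count): deg[1]=1+1=2, deg[2]=1+2=3, deg[3]=1+0=1, deg[4]=1+0=1, deg[5]=1+1=2, deg[6]=1+3=4, deg[7]=1+1=2, deg[8]=1+0=1, deg[9]=1+0=1, deg[10]=1+0=1, deg[11]=1+0=1, deg[12]=1+2=3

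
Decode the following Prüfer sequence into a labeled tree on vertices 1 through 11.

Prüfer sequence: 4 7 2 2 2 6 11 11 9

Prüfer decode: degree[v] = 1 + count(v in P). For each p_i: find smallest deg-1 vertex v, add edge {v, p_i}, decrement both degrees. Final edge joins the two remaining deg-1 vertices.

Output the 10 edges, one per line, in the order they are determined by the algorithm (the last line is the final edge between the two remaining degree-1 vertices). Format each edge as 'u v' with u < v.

Initial degrees: {1:1, 2:4, 3:1, 4:2, 5:1, 6:2, 7:2, 8:1, 9:2, 10:1, 11:3}
Step 1: smallest deg-1 vertex = 1, p_1 = 4. Add edge {1,4}. Now deg[1]=0, deg[4]=1.
Step 2: smallest deg-1 vertex = 3, p_2 = 7. Add edge {3,7}. Now deg[3]=0, deg[7]=1.
Step 3: smallest deg-1 vertex = 4, p_3 = 2. Add edge {2,4}. Now deg[4]=0, deg[2]=3.
Step 4: smallest deg-1 vertex = 5, p_4 = 2. Add edge {2,5}. Now deg[5]=0, deg[2]=2.
Step 5: smallest deg-1 vertex = 7, p_5 = 2. Add edge {2,7}. Now deg[7]=0, deg[2]=1.
Step 6: smallest deg-1 vertex = 2, p_6 = 6. Add edge {2,6}. Now deg[2]=0, deg[6]=1.
Step 7: smallest deg-1 vertex = 6, p_7 = 11. Add edge {6,11}. Now deg[6]=0, deg[11]=2.
Step 8: smallest deg-1 vertex = 8, p_8 = 11. Add edge {8,11}. Now deg[8]=0, deg[11]=1.
Step 9: smallest deg-1 vertex = 10, p_9 = 9. Add edge {9,10}. Now deg[10]=0, deg[9]=1.
Final: two remaining deg-1 vertices are 9, 11. Add edge {9,11}.

Answer: 1 4
3 7
2 4
2 5
2 7
2 6
6 11
8 11
9 10
9 11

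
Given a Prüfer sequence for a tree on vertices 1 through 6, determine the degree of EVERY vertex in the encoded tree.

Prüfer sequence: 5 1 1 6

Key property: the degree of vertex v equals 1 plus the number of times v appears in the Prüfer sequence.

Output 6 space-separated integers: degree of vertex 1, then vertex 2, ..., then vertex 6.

p_1 = 5: count[5] becomes 1
p_2 = 1: count[1] becomes 1
p_3 = 1: count[1] becomes 2
p_4 = 6: count[6] becomes 1
Degrees (1 + count): deg[1]=1+2=3, deg[2]=1+0=1, deg[3]=1+0=1, deg[4]=1+0=1, deg[5]=1+1=2, deg[6]=1+1=2

Answer: 3 1 1 1 2 2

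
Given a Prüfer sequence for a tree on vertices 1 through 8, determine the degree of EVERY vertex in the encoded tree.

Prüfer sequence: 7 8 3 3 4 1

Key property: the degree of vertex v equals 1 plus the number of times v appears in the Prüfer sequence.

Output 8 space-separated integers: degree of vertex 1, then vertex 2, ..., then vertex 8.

p_1 = 7: count[7] becomes 1
p_2 = 8: count[8] becomes 1
p_3 = 3: count[3] becomes 1
p_4 = 3: count[3] becomes 2
p_5 = 4: count[4] becomes 1
p_6 = 1: count[1] becomes 1
Degrees (1 + count): deg[1]=1+1=2, deg[2]=1+0=1, deg[3]=1+2=3, deg[4]=1+1=2, deg[5]=1+0=1, deg[6]=1+0=1, deg[7]=1+1=2, deg[8]=1+1=2

Answer: 2 1 3 2 1 1 2 2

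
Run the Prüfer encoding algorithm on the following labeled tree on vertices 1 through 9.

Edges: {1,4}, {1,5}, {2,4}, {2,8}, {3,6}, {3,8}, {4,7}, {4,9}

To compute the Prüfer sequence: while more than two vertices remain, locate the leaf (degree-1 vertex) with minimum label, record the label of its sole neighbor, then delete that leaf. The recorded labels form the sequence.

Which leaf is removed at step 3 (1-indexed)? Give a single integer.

Answer: 6

Derivation:
Step 1: current leaves = {5,6,7,9}. Remove leaf 5 (neighbor: 1).
Step 2: current leaves = {1,6,7,9}. Remove leaf 1 (neighbor: 4).
Step 3: current leaves = {6,7,9}. Remove leaf 6 (neighbor: 3).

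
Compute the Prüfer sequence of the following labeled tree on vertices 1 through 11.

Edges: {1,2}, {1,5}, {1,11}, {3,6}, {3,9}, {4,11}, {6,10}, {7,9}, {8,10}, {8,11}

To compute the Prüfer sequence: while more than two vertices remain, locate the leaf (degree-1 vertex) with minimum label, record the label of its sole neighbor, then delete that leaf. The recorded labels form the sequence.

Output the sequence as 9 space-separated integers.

Answer: 1 11 1 11 9 3 6 10 8

Derivation:
Step 1: leaves = {2,4,5,7}. Remove smallest leaf 2, emit neighbor 1.
Step 2: leaves = {4,5,7}. Remove smallest leaf 4, emit neighbor 11.
Step 3: leaves = {5,7}. Remove smallest leaf 5, emit neighbor 1.
Step 4: leaves = {1,7}. Remove smallest leaf 1, emit neighbor 11.
Step 5: leaves = {7,11}. Remove smallest leaf 7, emit neighbor 9.
Step 6: leaves = {9,11}. Remove smallest leaf 9, emit neighbor 3.
Step 7: leaves = {3,11}. Remove smallest leaf 3, emit neighbor 6.
Step 8: leaves = {6,11}. Remove smallest leaf 6, emit neighbor 10.
Step 9: leaves = {10,11}. Remove smallest leaf 10, emit neighbor 8.
Done: 2 vertices remain (8, 11). Sequence = [1 11 1 11 9 3 6 10 8]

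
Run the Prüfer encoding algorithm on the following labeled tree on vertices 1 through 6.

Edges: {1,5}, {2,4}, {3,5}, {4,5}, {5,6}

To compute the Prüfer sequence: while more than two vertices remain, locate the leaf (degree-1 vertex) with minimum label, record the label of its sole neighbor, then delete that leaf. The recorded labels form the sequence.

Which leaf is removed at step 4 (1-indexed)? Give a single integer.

Answer: 4

Derivation:
Step 1: current leaves = {1,2,3,6}. Remove leaf 1 (neighbor: 5).
Step 2: current leaves = {2,3,6}. Remove leaf 2 (neighbor: 4).
Step 3: current leaves = {3,4,6}. Remove leaf 3 (neighbor: 5).
Step 4: current leaves = {4,6}. Remove leaf 4 (neighbor: 5).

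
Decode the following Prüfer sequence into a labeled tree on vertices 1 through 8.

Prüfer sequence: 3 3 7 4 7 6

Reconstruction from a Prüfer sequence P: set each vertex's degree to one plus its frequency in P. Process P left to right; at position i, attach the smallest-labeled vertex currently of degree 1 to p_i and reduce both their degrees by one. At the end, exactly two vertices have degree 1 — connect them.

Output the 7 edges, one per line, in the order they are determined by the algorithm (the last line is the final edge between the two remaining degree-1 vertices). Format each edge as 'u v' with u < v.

Initial degrees: {1:1, 2:1, 3:3, 4:2, 5:1, 6:2, 7:3, 8:1}
Step 1: smallest deg-1 vertex = 1, p_1 = 3. Add edge {1,3}. Now deg[1]=0, deg[3]=2.
Step 2: smallest deg-1 vertex = 2, p_2 = 3. Add edge {2,3}. Now deg[2]=0, deg[3]=1.
Step 3: smallest deg-1 vertex = 3, p_3 = 7. Add edge {3,7}. Now deg[3]=0, deg[7]=2.
Step 4: smallest deg-1 vertex = 5, p_4 = 4. Add edge {4,5}. Now deg[5]=0, deg[4]=1.
Step 5: smallest deg-1 vertex = 4, p_5 = 7. Add edge {4,7}. Now deg[4]=0, deg[7]=1.
Step 6: smallest deg-1 vertex = 7, p_6 = 6. Add edge {6,7}. Now deg[7]=0, deg[6]=1.
Final: two remaining deg-1 vertices are 6, 8. Add edge {6,8}.

Answer: 1 3
2 3
3 7
4 5
4 7
6 7
6 8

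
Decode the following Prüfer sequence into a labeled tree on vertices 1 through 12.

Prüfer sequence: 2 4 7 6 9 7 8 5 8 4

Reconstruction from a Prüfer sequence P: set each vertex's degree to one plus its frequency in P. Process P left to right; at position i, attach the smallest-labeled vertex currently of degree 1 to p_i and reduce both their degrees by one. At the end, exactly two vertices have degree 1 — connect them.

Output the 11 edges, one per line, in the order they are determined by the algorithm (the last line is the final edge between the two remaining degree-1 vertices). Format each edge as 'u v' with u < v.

Answer: 1 2
2 4
3 7
6 10
6 9
7 9
7 8
5 11
5 8
4 8
4 12

Derivation:
Initial degrees: {1:1, 2:2, 3:1, 4:3, 5:2, 6:2, 7:3, 8:3, 9:2, 10:1, 11:1, 12:1}
Step 1: smallest deg-1 vertex = 1, p_1 = 2. Add edge {1,2}. Now deg[1]=0, deg[2]=1.
Step 2: smallest deg-1 vertex = 2, p_2 = 4. Add edge {2,4}. Now deg[2]=0, deg[4]=2.
Step 3: smallest deg-1 vertex = 3, p_3 = 7. Add edge {3,7}. Now deg[3]=0, deg[7]=2.
Step 4: smallest deg-1 vertex = 10, p_4 = 6. Add edge {6,10}. Now deg[10]=0, deg[6]=1.
Step 5: smallest deg-1 vertex = 6, p_5 = 9. Add edge {6,9}. Now deg[6]=0, deg[9]=1.
Step 6: smallest deg-1 vertex = 9, p_6 = 7. Add edge {7,9}. Now deg[9]=0, deg[7]=1.
Step 7: smallest deg-1 vertex = 7, p_7 = 8. Add edge {7,8}. Now deg[7]=0, deg[8]=2.
Step 8: smallest deg-1 vertex = 11, p_8 = 5. Add edge {5,11}. Now deg[11]=0, deg[5]=1.
Step 9: smallest deg-1 vertex = 5, p_9 = 8. Add edge {5,8}. Now deg[5]=0, deg[8]=1.
Step 10: smallest deg-1 vertex = 8, p_10 = 4. Add edge {4,8}. Now deg[8]=0, deg[4]=1.
Final: two remaining deg-1 vertices are 4, 12. Add edge {4,12}.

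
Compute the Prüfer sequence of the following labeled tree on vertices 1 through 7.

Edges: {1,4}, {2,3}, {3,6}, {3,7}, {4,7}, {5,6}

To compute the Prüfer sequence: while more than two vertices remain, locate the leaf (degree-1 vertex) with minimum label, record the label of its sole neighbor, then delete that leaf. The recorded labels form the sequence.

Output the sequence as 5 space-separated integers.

Answer: 4 3 7 6 3

Derivation:
Step 1: leaves = {1,2,5}. Remove smallest leaf 1, emit neighbor 4.
Step 2: leaves = {2,4,5}. Remove smallest leaf 2, emit neighbor 3.
Step 3: leaves = {4,5}. Remove smallest leaf 4, emit neighbor 7.
Step 4: leaves = {5,7}. Remove smallest leaf 5, emit neighbor 6.
Step 5: leaves = {6,7}. Remove smallest leaf 6, emit neighbor 3.
Done: 2 vertices remain (3, 7). Sequence = [4 3 7 6 3]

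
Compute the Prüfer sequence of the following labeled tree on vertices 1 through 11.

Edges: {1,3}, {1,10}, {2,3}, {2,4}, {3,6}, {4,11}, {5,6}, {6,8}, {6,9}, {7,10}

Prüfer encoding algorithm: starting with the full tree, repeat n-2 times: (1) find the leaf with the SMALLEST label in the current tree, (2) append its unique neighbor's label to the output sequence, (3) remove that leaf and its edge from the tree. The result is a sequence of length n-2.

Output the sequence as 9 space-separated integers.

Answer: 6 10 6 6 3 1 3 2 4

Derivation:
Step 1: leaves = {5,7,8,9,11}. Remove smallest leaf 5, emit neighbor 6.
Step 2: leaves = {7,8,9,11}. Remove smallest leaf 7, emit neighbor 10.
Step 3: leaves = {8,9,10,11}. Remove smallest leaf 8, emit neighbor 6.
Step 4: leaves = {9,10,11}. Remove smallest leaf 9, emit neighbor 6.
Step 5: leaves = {6,10,11}. Remove smallest leaf 6, emit neighbor 3.
Step 6: leaves = {10,11}. Remove smallest leaf 10, emit neighbor 1.
Step 7: leaves = {1,11}. Remove smallest leaf 1, emit neighbor 3.
Step 8: leaves = {3,11}. Remove smallest leaf 3, emit neighbor 2.
Step 9: leaves = {2,11}. Remove smallest leaf 2, emit neighbor 4.
Done: 2 vertices remain (4, 11). Sequence = [6 10 6 6 3 1 3 2 4]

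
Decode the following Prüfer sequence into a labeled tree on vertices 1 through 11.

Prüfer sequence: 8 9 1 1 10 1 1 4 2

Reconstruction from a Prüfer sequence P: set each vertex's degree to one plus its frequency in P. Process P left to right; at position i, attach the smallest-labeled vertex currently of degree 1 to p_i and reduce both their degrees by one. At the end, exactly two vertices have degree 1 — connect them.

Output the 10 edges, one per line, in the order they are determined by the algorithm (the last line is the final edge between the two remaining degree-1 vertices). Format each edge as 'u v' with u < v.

Initial degrees: {1:5, 2:2, 3:1, 4:2, 5:1, 6:1, 7:1, 8:2, 9:2, 10:2, 11:1}
Step 1: smallest deg-1 vertex = 3, p_1 = 8. Add edge {3,8}. Now deg[3]=0, deg[8]=1.
Step 2: smallest deg-1 vertex = 5, p_2 = 9. Add edge {5,9}. Now deg[5]=0, deg[9]=1.
Step 3: smallest deg-1 vertex = 6, p_3 = 1. Add edge {1,6}. Now deg[6]=0, deg[1]=4.
Step 4: smallest deg-1 vertex = 7, p_4 = 1. Add edge {1,7}. Now deg[7]=0, deg[1]=3.
Step 5: smallest deg-1 vertex = 8, p_5 = 10. Add edge {8,10}. Now deg[8]=0, deg[10]=1.
Step 6: smallest deg-1 vertex = 9, p_6 = 1. Add edge {1,9}. Now deg[9]=0, deg[1]=2.
Step 7: smallest deg-1 vertex = 10, p_7 = 1. Add edge {1,10}. Now deg[10]=0, deg[1]=1.
Step 8: smallest deg-1 vertex = 1, p_8 = 4. Add edge {1,4}. Now deg[1]=0, deg[4]=1.
Step 9: smallest deg-1 vertex = 4, p_9 = 2. Add edge {2,4}. Now deg[4]=0, deg[2]=1.
Final: two remaining deg-1 vertices are 2, 11. Add edge {2,11}.

Answer: 3 8
5 9
1 6
1 7
8 10
1 9
1 10
1 4
2 4
2 11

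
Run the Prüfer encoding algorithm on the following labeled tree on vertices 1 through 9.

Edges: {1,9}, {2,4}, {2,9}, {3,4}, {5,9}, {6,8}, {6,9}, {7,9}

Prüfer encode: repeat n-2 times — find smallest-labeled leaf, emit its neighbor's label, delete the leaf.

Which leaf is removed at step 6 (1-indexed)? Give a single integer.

Step 1: current leaves = {1,3,5,7,8}. Remove leaf 1 (neighbor: 9).
Step 2: current leaves = {3,5,7,8}. Remove leaf 3 (neighbor: 4).
Step 3: current leaves = {4,5,7,8}. Remove leaf 4 (neighbor: 2).
Step 4: current leaves = {2,5,7,8}. Remove leaf 2 (neighbor: 9).
Step 5: current leaves = {5,7,8}. Remove leaf 5 (neighbor: 9).
Step 6: current leaves = {7,8}. Remove leaf 7 (neighbor: 9).

Answer: 7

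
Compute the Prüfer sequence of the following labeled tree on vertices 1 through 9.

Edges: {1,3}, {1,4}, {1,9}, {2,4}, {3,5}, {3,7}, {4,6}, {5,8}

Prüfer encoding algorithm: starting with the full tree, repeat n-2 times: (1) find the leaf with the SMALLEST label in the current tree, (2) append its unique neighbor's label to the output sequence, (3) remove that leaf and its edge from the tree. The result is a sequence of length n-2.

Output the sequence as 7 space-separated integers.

Answer: 4 4 1 3 5 3 1

Derivation:
Step 1: leaves = {2,6,7,8,9}. Remove smallest leaf 2, emit neighbor 4.
Step 2: leaves = {6,7,8,9}. Remove smallest leaf 6, emit neighbor 4.
Step 3: leaves = {4,7,8,9}. Remove smallest leaf 4, emit neighbor 1.
Step 4: leaves = {7,8,9}. Remove smallest leaf 7, emit neighbor 3.
Step 5: leaves = {8,9}. Remove smallest leaf 8, emit neighbor 5.
Step 6: leaves = {5,9}. Remove smallest leaf 5, emit neighbor 3.
Step 7: leaves = {3,9}. Remove smallest leaf 3, emit neighbor 1.
Done: 2 vertices remain (1, 9). Sequence = [4 4 1 3 5 3 1]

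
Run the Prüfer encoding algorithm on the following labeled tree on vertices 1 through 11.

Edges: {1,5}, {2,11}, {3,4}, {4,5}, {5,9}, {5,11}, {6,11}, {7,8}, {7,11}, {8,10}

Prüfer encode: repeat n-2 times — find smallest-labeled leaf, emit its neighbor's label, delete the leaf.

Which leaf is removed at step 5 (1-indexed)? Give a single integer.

Step 1: current leaves = {1,2,3,6,9,10}. Remove leaf 1 (neighbor: 5).
Step 2: current leaves = {2,3,6,9,10}. Remove leaf 2 (neighbor: 11).
Step 3: current leaves = {3,6,9,10}. Remove leaf 3 (neighbor: 4).
Step 4: current leaves = {4,6,9,10}. Remove leaf 4 (neighbor: 5).
Step 5: current leaves = {6,9,10}. Remove leaf 6 (neighbor: 11).

Answer: 6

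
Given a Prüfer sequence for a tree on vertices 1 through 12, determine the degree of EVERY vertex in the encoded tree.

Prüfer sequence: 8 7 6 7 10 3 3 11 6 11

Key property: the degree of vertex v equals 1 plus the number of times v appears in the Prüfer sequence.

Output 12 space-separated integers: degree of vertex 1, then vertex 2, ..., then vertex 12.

p_1 = 8: count[8] becomes 1
p_2 = 7: count[7] becomes 1
p_3 = 6: count[6] becomes 1
p_4 = 7: count[7] becomes 2
p_5 = 10: count[10] becomes 1
p_6 = 3: count[3] becomes 1
p_7 = 3: count[3] becomes 2
p_8 = 11: count[11] becomes 1
p_9 = 6: count[6] becomes 2
p_10 = 11: count[11] becomes 2
Degrees (1 + count): deg[1]=1+0=1, deg[2]=1+0=1, deg[3]=1+2=3, deg[4]=1+0=1, deg[5]=1+0=1, deg[6]=1+2=3, deg[7]=1+2=3, deg[8]=1+1=2, deg[9]=1+0=1, deg[10]=1+1=2, deg[11]=1+2=3, deg[12]=1+0=1

Answer: 1 1 3 1 1 3 3 2 1 2 3 1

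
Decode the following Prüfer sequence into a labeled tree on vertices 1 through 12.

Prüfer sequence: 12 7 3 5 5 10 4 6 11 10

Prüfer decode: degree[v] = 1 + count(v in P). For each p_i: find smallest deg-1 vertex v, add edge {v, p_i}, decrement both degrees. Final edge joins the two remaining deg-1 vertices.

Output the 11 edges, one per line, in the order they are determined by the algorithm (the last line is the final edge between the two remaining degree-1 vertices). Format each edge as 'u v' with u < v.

Answer: 1 12
2 7
3 7
3 5
5 8
5 10
4 9
4 6
6 11
10 11
10 12

Derivation:
Initial degrees: {1:1, 2:1, 3:2, 4:2, 5:3, 6:2, 7:2, 8:1, 9:1, 10:3, 11:2, 12:2}
Step 1: smallest deg-1 vertex = 1, p_1 = 12. Add edge {1,12}. Now deg[1]=0, deg[12]=1.
Step 2: smallest deg-1 vertex = 2, p_2 = 7. Add edge {2,7}. Now deg[2]=0, deg[7]=1.
Step 3: smallest deg-1 vertex = 7, p_3 = 3. Add edge {3,7}. Now deg[7]=0, deg[3]=1.
Step 4: smallest deg-1 vertex = 3, p_4 = 5. Add edge {3,5}. Now deg[3]=0, deg[5]=2.
Step 5: smallest deg-1 vertex = 8, p_5 = 5. Add edge {5,8}. Now deg[8]=0, deg[5]=1.
Step 6: smallest deg-1 vertex = 5, p_6 = 10. Add edge {5,10}. Now deg[5]=0, deg[10]=2.
Step 7: smallest deg-1 vertex = 9, p_7 = 4. Add edge {4,9}. Now deg[9]=0, deg[4]=1.
Step 8: smallest deg-1 vertex = 4, p_8 = 6. Add edge {4,6}. Now deg[4]=0, deg[6]=1.
Step 9: smallest deg-1 vertex = 6, p_9 = 11. Add edge {6,11}. Now deg[6]=0, deg[11]=1.
Step 10: smallest deg-1 vertex = 11, p_10 = 10. Add edge {10,11}. Now deg[11]=0, deg[10]=1.
Final: two remaining deg-1 vertices are 10, 12. Add edge {10,12}.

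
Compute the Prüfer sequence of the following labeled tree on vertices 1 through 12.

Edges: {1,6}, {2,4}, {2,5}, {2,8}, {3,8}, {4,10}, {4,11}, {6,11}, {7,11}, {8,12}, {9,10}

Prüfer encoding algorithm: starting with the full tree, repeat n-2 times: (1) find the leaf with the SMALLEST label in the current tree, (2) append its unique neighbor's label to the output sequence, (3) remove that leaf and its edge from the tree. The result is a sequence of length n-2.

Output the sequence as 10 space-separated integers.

Answer: 6 8 2 11 11 10 4 4 2 8

Derivation:
Step 1: leaves = {1,3,5,7,9,12}. Remove smallest leaf 1, emit neighbor 6.
Step 2: leaves = {3,5,6,7,9,12}. Remove smallest leaf 3, emit neighbor 8.
Step 3: leaves = {5,6,7,9,12}. Remove smallest leaf 5, emit neighbor 2.
Step 4: leaves = {6,7,9,12}. Remove smallest leaf 6, emit neighbor 11.
Step 5: leaves = {7,9,12}. Remove smallest leaf 7, emit neighbor 11.
Step 6: leaves = {9,11,12}. Remove smallest leaf 9, emit neighbor 10.
Step 7: leaves = {10,11,12}. Remove smallest leaf 10, emit neighbor 4.
Step 8: leaves = {11,12}. Remove smallest leaf 11, emit neighbor 4.
Step 9: leaves = {4,12}. Remove smallest leaf 4, emit neighbor 2.
Step 10: leaves = {2,12}. Remove smallest leaf 2, emit neighbor 8.
Done: 2 vertices remain (8, 12). Sequence = [6 8 2 11 11 10 4 4 2 8]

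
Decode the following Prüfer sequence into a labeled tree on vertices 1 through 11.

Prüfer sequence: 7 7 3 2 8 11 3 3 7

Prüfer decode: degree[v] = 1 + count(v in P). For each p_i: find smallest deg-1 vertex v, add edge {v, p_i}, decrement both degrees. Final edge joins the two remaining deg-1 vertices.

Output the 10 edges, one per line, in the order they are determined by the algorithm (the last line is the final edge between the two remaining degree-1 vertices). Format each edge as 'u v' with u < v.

Answer: 1 7
4 7
3 5
2 6
2 8
8 11
3 9
3 10
3 7
7 11

Derivation:
Initial degrees: {1:1, 2:2, 3:4, 4:1, 5:1, 6:1, 7:4, 8:2, 9:1, 10:1, 11:2}
Step 1: smallest deg-1 vertex = 1, p_1 = 7. Add edge {1,7}. Now deg[1]=0, deg[7]=3.
Step 2: smallest deg-1 vertex = 4, p_2 = 7. Add edge {4,7}. Now deg[4]=0, deg[7]=2.
Step 3: smallest deg-1 vertex = 5, p_3 = 3. Add edge {3,5}. Now deg[5]=0, deg[3]=3.
Step 4: smallest deg-1 vertex = 6, p_4 = 2. Add edge {2,6}. Now deg[6]=0, deg[2]=1.
Step 5: smallest deg-1 vertex = 2, p_5 = 8. Add edge {2,8}. Now deg[2]=0, deg[8]=1.
Step 6: smallest deg-1 vertex = 8, p_6 = 11. Add edge {8,11}. Now deg[8]=0, deg[11]=1.
Step 7: smallest deg-1 vertex = 9, p_7 = 3. Add edge {3,9}. Now deg[9]=0, deg[3]=2.
Step 8: smallest deg-1 vertex = 10, p_8 = 3. Add edge {3,10}. Now deg[10]=0, deg[3]=1.
Step 9: smallest deg-1 vertex = 3, p_9 = 7. Add edge {3,7}. Now deg[3]=0, deg[7]=1.
Final: two remaining deg-1 vertices are 7, 11. Add edge {7,11}.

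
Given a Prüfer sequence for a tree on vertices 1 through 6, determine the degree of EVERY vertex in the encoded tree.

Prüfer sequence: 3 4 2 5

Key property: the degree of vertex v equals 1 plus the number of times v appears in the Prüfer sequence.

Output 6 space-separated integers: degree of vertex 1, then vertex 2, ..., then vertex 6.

Answer: 1 2 2 2 2 1

Derivation:
p_1 = 3: count[3] becomes 1
p_2 = 4: count[4] becomes 1
p_3 = 2: count[2] becomes 1
p_4 = 5: count[5] becomes 1
Degrees (1 + count): deg[1]=1+0=1, deg[2]=1+1=2, deg[3]=1+1=2, deg[4]=1+1=2, deg[5]=1+1=2, deg[6]=1+0=1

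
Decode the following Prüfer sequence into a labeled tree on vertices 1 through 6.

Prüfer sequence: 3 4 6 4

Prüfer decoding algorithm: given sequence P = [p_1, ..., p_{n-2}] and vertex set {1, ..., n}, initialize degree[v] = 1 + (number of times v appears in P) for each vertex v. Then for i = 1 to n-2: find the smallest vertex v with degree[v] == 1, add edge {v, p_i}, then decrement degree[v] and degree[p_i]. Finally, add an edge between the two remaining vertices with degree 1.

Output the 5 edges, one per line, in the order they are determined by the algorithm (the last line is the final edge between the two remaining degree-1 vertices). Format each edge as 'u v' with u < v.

Initial degrees: {1:1, 2:1, 3:2, 4:3, 5:1, 6:2}
Step 1: smallest deg-1 vertex = 1, p_1 = 3. Add edge {1,3}. Now deg[1]=0, deg[3]=1.
Step 2: smallest deg-1 vertex = 2, p_2 = 4. Add edge {2,4}. Now deg[2]=0, deg[4]=2.
Step 3: smallest deg-1 vertex = 3, p_3 = 6. Add edge {3,6}. Now deg[3]=0, deg[6]=1.
Step 4: smallest deg-1 vertex = 5, p_4 = 4. Add edge {4,5}. Now deg[5]=0, deg[4]=1.
Final: two remaining deg-1 vertices are 4, 6. Add edge {4,6}.

Answer: 1 3
2 4
3 6
4 5
4 6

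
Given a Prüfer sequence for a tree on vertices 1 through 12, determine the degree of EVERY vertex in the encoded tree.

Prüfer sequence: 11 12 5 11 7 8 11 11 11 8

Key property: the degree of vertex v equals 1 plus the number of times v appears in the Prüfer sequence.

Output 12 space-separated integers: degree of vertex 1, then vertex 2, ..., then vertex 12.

p_1 = 11: count[11] becomes 1
p_2 = 12: count[12] becomes 1
p_3 = 5: count[5] becomes 1
p_4 = 11: count[11] becomes 2
p_5 = 7: count[7] becomes 1
p_6 = 8: count[8] becomes 1
p_7 = 11: count[11] becomes 3
p_8 = 11: count[11] becomes 4
p_9 = 11: count[11] becomes 5
p_10 = 8: count[8] becomes 2
Degrees (1 + count): deg[1]=1+0=1, deg[2]=1+0=1, deg[3]=1+0=1, deg[4]=1+0=1, deg[5]=1+1=2, deg[6]=1+0=1, deg[7]=1+1=2, deg[8]=1+2=3, deg[9]=1+0=1, deg[10]=1+0=1, deg[11]=1+5=6, deg[12]=1+1=2

Answer: 1 1 1 1 2 1 2 3 1 1 6 2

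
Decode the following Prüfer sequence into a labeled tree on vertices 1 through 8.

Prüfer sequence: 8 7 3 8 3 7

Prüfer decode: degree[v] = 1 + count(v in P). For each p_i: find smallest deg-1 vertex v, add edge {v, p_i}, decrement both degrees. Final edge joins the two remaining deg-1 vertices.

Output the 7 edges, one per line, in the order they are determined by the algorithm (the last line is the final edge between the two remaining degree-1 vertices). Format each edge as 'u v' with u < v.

Initial degrees: {1:1, 2:1, 3:3, 4:1, 5:1, 6:1, 7:3, 8:3}
Step 1: smallest deg-1 vertex = 1, p_1 = 8. Add edge {1,8}. Now deg[1]=0, deg[8]=2.
Step 2: smallest deg-1 vertex = 2, p_2 = 7. Add edge {2,7}. Now deg[2]=0, deg[7]=2.
Step 3: smallest deg-1 vertex = 4, p_3 = 3. Add edge {3,4}. Now deg[4]=0, deg[3]=2.
Step 4: smallest deg-1 vertex = 5, p_4 = 8. Add edge {5,8}. Now deg[5]=0, deg[8]=1.
Step 5: smallest deg-1 vertex = 6, p_5 = 3. Add edge {3,6}. Now deg[6]=0, deg[3]=1.
Step 6: smallest deg-1 vertex = 3, p_6 = 7. Add edge {3,7}. Now deg[3]=0, deg[7]=1.
Final: two remaining deg-1 vertices are 7, 8. Add edge {7,8}.

Answer: 1 8
2 7
3 4
5 8
3 6
3 7
7 8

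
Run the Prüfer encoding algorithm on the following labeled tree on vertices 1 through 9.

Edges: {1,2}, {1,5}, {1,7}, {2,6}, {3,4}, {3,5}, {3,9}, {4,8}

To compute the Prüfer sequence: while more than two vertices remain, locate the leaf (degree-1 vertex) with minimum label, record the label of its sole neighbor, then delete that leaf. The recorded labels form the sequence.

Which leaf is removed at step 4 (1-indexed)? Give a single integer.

Answer: 1

Derivation:
Step 1: current leaves = {6,7,8,9}. Remove leaf 6 (neighbor: 2).
Step 2: current leaves = {2,7,8,9}. Remove leaf 2 (neighbor: 1).
Step 3: current leaves = {7,8,9}. Remove leaf 7 (neighbor: 1).
Step 4: current leaves = {1,8,9}. Remove leaf 1 (neighbor: 5).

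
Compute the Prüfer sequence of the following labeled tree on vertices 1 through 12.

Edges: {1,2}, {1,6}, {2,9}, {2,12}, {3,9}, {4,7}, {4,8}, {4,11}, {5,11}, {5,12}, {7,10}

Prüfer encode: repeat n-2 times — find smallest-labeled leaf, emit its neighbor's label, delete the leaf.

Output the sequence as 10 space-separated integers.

Answer: 9 1 2 4 2 12 7 4 11 5

Derivation:
Step 1: leaves = {3,6,8,10}. Remove smallest leaf 3, emit neighbor 9.
Step 2: leaves = {6,8,9,10}. Remove smallest leaf 6, emit neighbor 1.
Step 3: leaves = {1,8,9,10}. Remove smallest leaf 1, emit neighbor 2.
Step 4: leaves = {8,9,10}. Remove smallest leaf 8, emit neighbor 4.
Step 5: leaves = {9,10}. Remove smallest leaf 9, emit neighbor 2.
Step 6: leaves = {2,10}. Remove smallest leaf 2, emit neighbor 12.
Step 7: leaves = {10,12}. Remove smallest leaf 10, emit neighbor 7.
Step 8: leaves = {7,12}. Remove smallest leaf 7, emit neighbor 4.
Step 9: leaves = {4,12}. Remove smallest leaf 4, emit neighbor 11.
Step 10: leaves = {11,12}. Remove smallest leaf 11, emit neighbor 5.
Done: 2 vertices remain (5, 12). Sequence = [9 1 2 4 2 12 7 4 11 5]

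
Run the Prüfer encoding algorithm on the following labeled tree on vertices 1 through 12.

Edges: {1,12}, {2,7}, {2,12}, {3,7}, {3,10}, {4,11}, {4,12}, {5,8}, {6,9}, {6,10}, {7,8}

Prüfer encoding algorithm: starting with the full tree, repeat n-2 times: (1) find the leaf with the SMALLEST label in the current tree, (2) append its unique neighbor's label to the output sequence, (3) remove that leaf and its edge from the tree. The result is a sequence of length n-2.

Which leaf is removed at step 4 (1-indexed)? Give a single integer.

Step 1: current leaves = {1,5,9,11}. Remove leaf 1 (neighbor: 12).
Step 2: current leaves = {5,9,11}. Remove leaf 5 (neighbor: 8).
Step 3: current leaves = {8,9,11}. Remove leaf 8 (neighbor: 7).
Step 4: current leaves = {9,11}. Remove leaf 9 (neighbor: 6).

Answer: 9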